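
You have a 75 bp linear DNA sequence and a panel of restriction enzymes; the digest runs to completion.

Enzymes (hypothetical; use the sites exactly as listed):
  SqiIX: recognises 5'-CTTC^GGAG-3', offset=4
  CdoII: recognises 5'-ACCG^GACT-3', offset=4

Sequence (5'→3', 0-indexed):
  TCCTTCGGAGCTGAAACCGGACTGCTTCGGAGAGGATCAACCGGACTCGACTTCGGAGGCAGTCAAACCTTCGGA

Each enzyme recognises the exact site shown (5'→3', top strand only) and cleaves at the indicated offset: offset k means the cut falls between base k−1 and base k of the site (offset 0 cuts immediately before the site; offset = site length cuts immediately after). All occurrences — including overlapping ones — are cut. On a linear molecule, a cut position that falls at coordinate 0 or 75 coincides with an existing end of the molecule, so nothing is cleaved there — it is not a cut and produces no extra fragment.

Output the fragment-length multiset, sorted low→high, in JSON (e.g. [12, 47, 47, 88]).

[6,9,11,13,15,21]

Scan for sites:
  SqiIX (CTTCGGAG, off=4): starts [2, 24, 50] → cuts [6, 28, 54]
  CdoII (ACCGGACT, off=4): starts [15, 39] → cuts [19, 43]

All cut coordinates (distinct, sorted): [6, 19, 28, 43, 54]

Fragments:
  [0,6): 6 bp
  [6,19): 13 bp
  [19,28): 9 bp
  [28,43): 15 bp
  [43,54): 11 bp
  [54,75): 21 bp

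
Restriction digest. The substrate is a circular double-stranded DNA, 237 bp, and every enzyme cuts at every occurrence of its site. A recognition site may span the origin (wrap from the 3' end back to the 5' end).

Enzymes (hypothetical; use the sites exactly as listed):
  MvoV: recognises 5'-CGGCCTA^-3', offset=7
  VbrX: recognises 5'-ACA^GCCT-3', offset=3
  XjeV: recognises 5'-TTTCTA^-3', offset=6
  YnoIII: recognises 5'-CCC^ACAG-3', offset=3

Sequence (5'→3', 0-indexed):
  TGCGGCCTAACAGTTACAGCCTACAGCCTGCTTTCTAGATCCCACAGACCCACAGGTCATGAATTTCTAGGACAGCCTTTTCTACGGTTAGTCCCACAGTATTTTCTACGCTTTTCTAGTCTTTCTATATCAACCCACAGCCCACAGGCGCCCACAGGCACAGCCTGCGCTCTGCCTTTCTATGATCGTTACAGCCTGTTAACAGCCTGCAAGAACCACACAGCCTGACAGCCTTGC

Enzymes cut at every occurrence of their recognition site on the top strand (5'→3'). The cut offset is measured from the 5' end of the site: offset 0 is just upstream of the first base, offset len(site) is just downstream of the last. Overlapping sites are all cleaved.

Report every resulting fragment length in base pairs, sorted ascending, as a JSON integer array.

Scan for sites:
  MvoV CGGCCTA/7: at [2] ⇒ [9]
  VbrX ACAGCCT/3: at [15, 22, 71, 159, 190, 201, 219, 227] ⇒ [18, 25, 74, 162, 193, 204, 222, 230]
  XjeV TTTCTA/6: at [31, 63, 78, 102, 112, 121, 176] ⇒ [37, 69, 84, 108, 118, 127, 182]
  YnoIII CCCACAG/3: at [40, 48, 92, 133, 140, 150] ⇒ [43, 51, 95, 136, 143, 153]

All cut coordinates (distinct, sorted): [9, 18, 25, 37, 43, 51, 69, 74, 84, 95, 108, 118, 127, 136, 143, 153, 162, 182, 193, 204, 222, 230]

Fragment lengths:
  9→18: 9 bp
  18→25: 7 bp
  25→37: 12 bp
  37→43: 6 bp
  43→51: 8 bp
  51→69: 18 bp
  69→74: 5 bp
  74→84: 10 bp
  84→95: 11 bp
  95→108: 13 bp
  108→118: 10 bp
  118→127: 9 bp
  127→136: 9 bp
  136→143: 7 bp
  143→153: 10 bp
  153→162: 9 bp
  162→182: 20 bp
  182→193: 11 bp
  193→204: 11 bp
  204→222: 18 bp
  222→230: 8 bp
  230→9 (wrap): 237-230+9 = 16 bp

[5,6,7,7,8,8,9,9,9,9,10,10,10,11,11,11,12,13,16,18,18,20]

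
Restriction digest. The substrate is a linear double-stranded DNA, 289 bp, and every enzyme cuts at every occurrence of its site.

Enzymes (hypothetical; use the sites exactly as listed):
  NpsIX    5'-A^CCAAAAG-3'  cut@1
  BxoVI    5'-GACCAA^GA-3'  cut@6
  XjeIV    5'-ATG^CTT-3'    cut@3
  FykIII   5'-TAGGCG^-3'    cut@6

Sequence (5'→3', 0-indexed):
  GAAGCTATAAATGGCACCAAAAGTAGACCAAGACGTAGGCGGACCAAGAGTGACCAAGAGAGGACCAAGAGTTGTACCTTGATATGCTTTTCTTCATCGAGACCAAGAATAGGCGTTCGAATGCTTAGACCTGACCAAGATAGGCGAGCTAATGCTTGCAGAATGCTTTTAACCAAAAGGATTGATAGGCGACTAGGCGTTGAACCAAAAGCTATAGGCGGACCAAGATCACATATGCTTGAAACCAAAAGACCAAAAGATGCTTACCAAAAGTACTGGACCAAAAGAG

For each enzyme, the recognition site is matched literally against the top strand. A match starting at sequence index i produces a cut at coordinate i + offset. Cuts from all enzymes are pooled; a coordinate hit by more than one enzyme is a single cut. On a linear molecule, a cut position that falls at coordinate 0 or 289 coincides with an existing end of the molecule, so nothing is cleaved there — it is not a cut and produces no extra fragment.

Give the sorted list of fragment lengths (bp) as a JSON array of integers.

Scan for sites:
  NpsIX ACCAAAAG/1: at [15, 171, 203, 243, 251, 265, 279] ⇒ [16, 172, 204, 244, 252, 266, 280]
  BxoVI GACCAAGA/6: at [25, 41, 51, 62, 100, 132, 220] ⇒ [31, 47, 57, 68, 106, 138, 226]
  XjeIV ATGCTT/3: at [83, 120, 151, 162, 234, 259] ⇒ [86, 123, 154, 165, 237, 262]
  FykIII TAGGCG/6: at [35, 109, 140, 185, 193, 214] ⇒ [41, 115, 146, 191, 199, 220]

Pooled cuts: [16, 31, 41, 47, 57, 68, 86, 106, 115, 123, 138, 146, 154, 165, 172, 191, 199, 204, 220, 226, 237, 244, 252, 262, 266, 280]

Fragments:
  [0,16): 16 bp
  [16,31): 15 bp
  [31,41): 10 bp
  [41,47): 6 bp
  [47,57): 10 bp
  [57,68): 11 bp
  [68,86): 18 bp
  [86,106): 20 bp
  [106,115): 9 bp
  [115,123): 8 bp
  [123,138): 15 bp
  [138,146): 8 bp
  [146,154): 8 bp
  [154,165): 11 bp
  [165,172): 7 bp
  [172,191): 19 bp
  [191,199): 8 bp
  [199,204): 5 bp
  [204,220): 16 bp
  [220,226): 6 bp
  [226,237): 11 bp
  [237,244): 7 bp
  [244,252): 8 bp
  [252,262): 10 bp
  [262,266): 4 bp
  [266,280): 14 bp
  [280,289): 9 bp

[4,5,6,6,7,7,8,8,8,8,8,9,9,10,10,10,11,11,11,14,15,15,16,16,18,19,20]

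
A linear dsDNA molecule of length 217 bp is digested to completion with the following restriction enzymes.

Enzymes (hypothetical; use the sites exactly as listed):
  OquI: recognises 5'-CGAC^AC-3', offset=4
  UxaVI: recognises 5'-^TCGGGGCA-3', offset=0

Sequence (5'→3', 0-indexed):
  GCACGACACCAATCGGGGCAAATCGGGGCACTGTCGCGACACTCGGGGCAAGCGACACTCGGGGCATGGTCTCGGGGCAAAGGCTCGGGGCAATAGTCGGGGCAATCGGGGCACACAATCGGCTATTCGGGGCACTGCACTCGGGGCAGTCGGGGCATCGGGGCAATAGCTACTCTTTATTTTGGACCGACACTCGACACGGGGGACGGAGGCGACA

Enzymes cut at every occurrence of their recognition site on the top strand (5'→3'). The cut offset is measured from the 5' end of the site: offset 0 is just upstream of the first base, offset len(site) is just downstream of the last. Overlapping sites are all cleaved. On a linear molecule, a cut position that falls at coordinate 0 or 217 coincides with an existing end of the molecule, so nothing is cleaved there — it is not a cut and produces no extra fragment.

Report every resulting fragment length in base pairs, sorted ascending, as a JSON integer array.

Scan for sites:
  OquI CGACAC/4: at [3, 36, 52, 187, 194] ⇒ [7, 40, 56, 191, 198]
  UxaVI TCGGGGCA/0: at [12, 22, 42, 58, 71, 84, 96, 105, 126, 140, 149, 157] ⇒ [12, 22, 42, 58, 71, 84, 96, 105, 126, 140, 149, 157]

Pooled cuts: [7, 12, 22, 40, 42, 56, 58, 71, 84, 96, 105, 126, 140, 149, 157, 191, 198]

Fragment lengths:
  [0,7): 7 bp
  [7,12): 5 bp
  [12,22): 10 bp
  [22,40): 18 bp
  [40,42): 2 bp
  [42,56): 14 bp
  [56,58): 2 bp
  [58,71): 13 bp
  [71,84): 13 bp
  [84,96): 12 bp
  [96,105): 9 bp
  [105,126): 21 bp
  [126,140): 14 bp
  [140,149): 9 bp
  [149,157): 8 bp
  [157,191): 34 bp
  [191,198): 7 bp
  [198,217): 19 bp

[2,2,5,7,7,8,9,9,10,12,13,13,14,14,18,19,21,34]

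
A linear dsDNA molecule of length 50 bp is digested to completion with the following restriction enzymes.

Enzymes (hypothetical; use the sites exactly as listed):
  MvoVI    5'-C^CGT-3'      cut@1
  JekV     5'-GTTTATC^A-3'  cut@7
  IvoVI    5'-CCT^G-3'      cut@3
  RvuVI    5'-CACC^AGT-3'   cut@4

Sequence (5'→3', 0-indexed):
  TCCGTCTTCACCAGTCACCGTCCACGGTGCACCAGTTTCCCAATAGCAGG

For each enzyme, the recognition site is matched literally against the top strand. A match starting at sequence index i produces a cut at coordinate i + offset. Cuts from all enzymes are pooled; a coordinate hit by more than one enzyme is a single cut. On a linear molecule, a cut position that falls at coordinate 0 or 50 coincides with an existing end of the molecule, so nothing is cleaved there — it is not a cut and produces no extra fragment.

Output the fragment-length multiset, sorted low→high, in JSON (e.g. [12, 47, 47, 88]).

Scan for sites:
  MvoVI CCGT/1: at [1, 17] ⇒ [2, 18]
  JekV (GTTTATCA, off=7): no sites
  IvoVI (CCTG, off=3): no sites
  RvuVI CACCAGT/4: at [8, 29] ⇒ [12, 33]

All cut coordinates (distinct, sorted): [2, 12, 18, 33]

Fragment lengths:
  [0,2): 2 bp
  [2,12): 10 bp
  [12,18): 6 bp
  [18,33): 15 bp
  [33,50): 17 bp

[2,6,10,15,17]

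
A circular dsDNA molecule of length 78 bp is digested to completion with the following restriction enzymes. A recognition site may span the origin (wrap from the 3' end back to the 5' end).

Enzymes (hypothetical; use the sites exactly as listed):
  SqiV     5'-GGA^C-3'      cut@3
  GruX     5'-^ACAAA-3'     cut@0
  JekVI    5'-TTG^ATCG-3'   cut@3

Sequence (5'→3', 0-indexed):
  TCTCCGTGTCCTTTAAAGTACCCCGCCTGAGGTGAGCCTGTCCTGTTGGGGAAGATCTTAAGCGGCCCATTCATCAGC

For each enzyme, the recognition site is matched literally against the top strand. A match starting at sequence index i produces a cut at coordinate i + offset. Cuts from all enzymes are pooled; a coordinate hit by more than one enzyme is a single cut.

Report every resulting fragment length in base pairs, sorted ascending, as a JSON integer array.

[78]

Scan for sites:
  SqiV (GGAC, off=3): no sites
  GruX (ACAAA, off=0): no sites
  JekVI (TTGATCG, off=3): no sites

Pooled cuts: ∅

Fragment lengths:
  no cuts → one circular fragment of 78 bp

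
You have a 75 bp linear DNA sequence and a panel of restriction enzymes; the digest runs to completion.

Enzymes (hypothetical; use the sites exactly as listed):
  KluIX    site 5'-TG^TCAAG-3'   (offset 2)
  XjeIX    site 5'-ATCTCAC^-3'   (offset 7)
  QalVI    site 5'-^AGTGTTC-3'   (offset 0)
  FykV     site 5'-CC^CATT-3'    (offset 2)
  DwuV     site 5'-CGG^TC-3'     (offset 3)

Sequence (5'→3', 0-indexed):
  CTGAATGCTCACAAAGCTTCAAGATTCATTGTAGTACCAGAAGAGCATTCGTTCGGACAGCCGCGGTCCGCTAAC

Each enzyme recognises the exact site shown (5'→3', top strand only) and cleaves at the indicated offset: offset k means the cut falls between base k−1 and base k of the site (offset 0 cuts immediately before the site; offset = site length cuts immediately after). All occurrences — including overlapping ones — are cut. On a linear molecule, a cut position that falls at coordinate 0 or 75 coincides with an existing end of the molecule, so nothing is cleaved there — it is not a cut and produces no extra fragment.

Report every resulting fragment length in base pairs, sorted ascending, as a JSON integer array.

Site scan:
  KluIX (TGTCAAG, off=2): no sites
  XjeIX (ATCTCAC, off=7): no sites
  QalVI (AGTGTTC, off=0): no sites
  FykV (CCCATT, off=2): no sites
  DwuV (CGGTC, off=3): starts [63] → cuts [66]

All cut coordinates (distinct, sorted): [66]

Fragments:
  [0,66): 66 bp
  [66,75): 9 bp

[9,66]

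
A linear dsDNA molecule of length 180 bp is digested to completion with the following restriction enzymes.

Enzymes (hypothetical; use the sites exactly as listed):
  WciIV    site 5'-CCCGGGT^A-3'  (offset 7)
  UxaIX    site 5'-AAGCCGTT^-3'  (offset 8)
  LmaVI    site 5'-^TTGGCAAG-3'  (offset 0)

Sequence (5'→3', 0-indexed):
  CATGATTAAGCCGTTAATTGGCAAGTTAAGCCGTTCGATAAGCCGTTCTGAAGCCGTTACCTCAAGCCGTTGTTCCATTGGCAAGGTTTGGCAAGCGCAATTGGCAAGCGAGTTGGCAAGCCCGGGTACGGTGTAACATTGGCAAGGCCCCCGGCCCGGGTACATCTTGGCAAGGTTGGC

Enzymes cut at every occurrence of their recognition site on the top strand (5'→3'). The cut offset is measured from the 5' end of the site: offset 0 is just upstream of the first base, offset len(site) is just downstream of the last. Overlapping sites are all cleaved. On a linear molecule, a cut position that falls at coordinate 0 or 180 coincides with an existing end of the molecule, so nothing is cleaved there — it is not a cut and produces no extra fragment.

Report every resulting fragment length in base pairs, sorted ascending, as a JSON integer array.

[2,5,6,10,11,11,12,12,13,13,14,15,15,18,23]

Site scan:
  WciIV CCCGGGTA/7: at [120, 154] ⇒ [127, 161]
  UxaIX AAGCCGTT/8: at [7, 27, 39, 50, 63] ⇒ [15, 35, 47, 58, 71]
  LmaVI TTGGCAAG/0: at [17, 77, 87, 100, 112, 138, 166] ⇒ [17, 77, 87, 100, 112, 138, 166]

All cut coordinates (distinct, sorted): [15, 17, 35, 47, 58, 71, 77, 87, 100, 112, 127, 138, 161, 166]

Fragments:
  [0,15): 15 bp
  [15,17): 2 bp
  [17,35): 18 bp
  [35,47): 12 bp
  [47,58): 11 bp
  [58,71): 13 bp
  [71,77): 6 bp
  [77,87): 10 bp
  [87,100): 13 bp
  [100,112): 12 bp
  [112,127): 15 bp
  [127,138): 11 bp
  [138,161): 23 bp
  [161,166): 5 bp
  [166,180): 14 bp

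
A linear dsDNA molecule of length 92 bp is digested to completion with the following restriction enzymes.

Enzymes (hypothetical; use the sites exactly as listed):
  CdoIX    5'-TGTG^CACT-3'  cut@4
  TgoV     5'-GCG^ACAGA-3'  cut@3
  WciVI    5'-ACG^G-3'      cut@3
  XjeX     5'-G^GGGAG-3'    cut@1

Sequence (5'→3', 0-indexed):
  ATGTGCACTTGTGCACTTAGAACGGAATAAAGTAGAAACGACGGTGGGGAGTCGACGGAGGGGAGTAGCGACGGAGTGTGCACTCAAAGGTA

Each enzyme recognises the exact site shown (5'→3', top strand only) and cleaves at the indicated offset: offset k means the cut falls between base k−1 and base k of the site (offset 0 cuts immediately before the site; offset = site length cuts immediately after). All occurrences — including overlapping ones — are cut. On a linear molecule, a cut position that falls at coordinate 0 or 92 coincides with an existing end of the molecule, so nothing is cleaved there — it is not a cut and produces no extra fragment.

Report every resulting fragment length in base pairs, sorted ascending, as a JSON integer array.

[3,3,5,7,8,11,11,12,13,19]

Per-enzyme occurrences:
  CdoIX TGTGCACT/4: at [1, 9, 76] ⇒ [5, 13, 80]
  TgoV (GCGACAGA, off=3): no sites
  WciVI ACGG/3: at [21, 40, 54, 70] ⇒ [24, 43, 57, 73]
  XjeX GGGGAG/1: at [45, 59] ⇒ [46, 60]

Pooled cuts: [5, 13, 24, 43, 46, 57, 60, 73, 80]

Fragments:
  [0,5): 5 bp
  [5,13): 8 bp
  [13,24): 11 bp
  [24,43): 19 bp
  [43,46): 3 bp
  [46,57): 11 bp
  [57,60): 3 bp
  [60,73): 13 bp
  [73,80): 7 bp
  [80,92): 12 bp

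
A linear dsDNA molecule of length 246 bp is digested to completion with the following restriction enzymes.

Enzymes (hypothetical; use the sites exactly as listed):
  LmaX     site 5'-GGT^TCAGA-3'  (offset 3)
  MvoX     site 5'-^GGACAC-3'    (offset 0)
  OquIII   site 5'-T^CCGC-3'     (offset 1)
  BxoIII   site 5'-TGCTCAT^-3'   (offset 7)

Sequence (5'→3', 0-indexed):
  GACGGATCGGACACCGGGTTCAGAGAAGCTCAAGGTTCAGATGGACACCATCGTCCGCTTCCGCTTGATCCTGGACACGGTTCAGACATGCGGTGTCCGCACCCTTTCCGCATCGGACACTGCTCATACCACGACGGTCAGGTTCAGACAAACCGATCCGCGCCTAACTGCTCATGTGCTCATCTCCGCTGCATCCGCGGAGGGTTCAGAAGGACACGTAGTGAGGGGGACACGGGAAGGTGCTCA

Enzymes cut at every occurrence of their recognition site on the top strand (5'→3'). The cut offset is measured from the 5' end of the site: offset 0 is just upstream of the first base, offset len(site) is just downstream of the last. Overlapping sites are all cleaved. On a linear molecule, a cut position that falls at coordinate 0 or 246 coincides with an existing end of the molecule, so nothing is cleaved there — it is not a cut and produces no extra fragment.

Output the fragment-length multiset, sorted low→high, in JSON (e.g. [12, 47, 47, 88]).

[2,6,6,6,7,8,8,9,9,11,11,11,12,12,13,14,15,16,16,17,18,19]

Scan for sites:
  LmaX (GGTTCAGA, off=3): starts [16, 33, 78, 140, 202] → cuts [19, 36, 81, 143, 205]
  MvoX (GGACAC, off=0): starts [8, 42, 72, 114, 211, 227] → cuts [8, 42, 72, 114, 211, 227]
  OquIII (TCCGC, off=1): starts [53, 59, 95, 106, 156, 184, 193] → cuts [54, 60, 96, 107, 157, 185, 194]
  BxoIII (TGCTCAT, off=7): starts [120, 168, 176] → cuts [127, 175, 183]

Pooled cuts: [8, 19, 36, 42, 54, 60, 72, 81, 96, 107, 114, 127, 143, 157, 175, 183, 185, 194, 205, 211, 227]

Fragments:
  [0,8): 8 bp
  [8,19): 11 bp
  [19,36): 17 bp
  [36,42): 6 bp
  [42,54): 12 bp
  [54,60): 6 bp
  [60,72): 12 bp
  [72,81): 9 bp
  [81,96): 15 bp
  [96,107): 11 bp
  [107,114): 7 bp
  [114,127): 13 bp
  [127,143): 16 bp
  [143,157): 14 bp
  [157,175): 18 bp
  [175,183): 8 bp
  [183,185): 2 bp
  [185,194): 9 bp
  [194,205): 11 bp
  [205,211): 6 bp
  [211,227): 16 bp
  [227,246): 19 bp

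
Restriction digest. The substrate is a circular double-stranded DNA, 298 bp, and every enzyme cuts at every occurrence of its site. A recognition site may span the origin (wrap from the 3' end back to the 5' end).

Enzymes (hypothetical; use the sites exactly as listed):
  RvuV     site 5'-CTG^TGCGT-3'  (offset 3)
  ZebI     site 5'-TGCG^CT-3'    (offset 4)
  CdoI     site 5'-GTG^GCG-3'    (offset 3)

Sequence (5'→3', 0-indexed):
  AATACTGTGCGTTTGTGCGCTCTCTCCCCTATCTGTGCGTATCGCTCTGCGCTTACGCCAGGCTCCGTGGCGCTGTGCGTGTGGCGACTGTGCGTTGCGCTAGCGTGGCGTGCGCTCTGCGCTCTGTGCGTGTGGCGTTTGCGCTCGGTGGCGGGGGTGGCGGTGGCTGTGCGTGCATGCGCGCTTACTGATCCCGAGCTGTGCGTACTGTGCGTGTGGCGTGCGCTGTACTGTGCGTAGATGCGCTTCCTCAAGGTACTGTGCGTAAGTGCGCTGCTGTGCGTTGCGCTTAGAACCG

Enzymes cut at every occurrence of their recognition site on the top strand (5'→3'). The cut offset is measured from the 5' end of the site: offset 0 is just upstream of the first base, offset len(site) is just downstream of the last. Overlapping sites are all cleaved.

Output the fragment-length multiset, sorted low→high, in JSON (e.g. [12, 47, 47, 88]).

Scan for sites:
  RvuV CTGTGCGT/3: at [4, 32, 72, 87, 123, 166, 198, 207, 230, 258, 276] ⇒ [7, 35, 75, 90, 126, 169, 201, 210, 233, 261, 279]
  ZebI TGCGCT/4: at [15, 47, 95, 110, 117, 139, 221, 241, 269, 284] ⇒ [19, 51, 99, 114, 121, 143, 225, 245, 273, 288]
  CdoI GTGGCG/3: at [66, 80, 104, 131, 147, 156, 215] ⇒ [69, 83, 107, 134, 150, 159, 218]

Pooled cuts: [7, 19, 35, 51, 69, 75, 83, 90, 99, 107, 114, 121, 126, 134, 143, 150, 159, 169, 201, 210, 218, 225, 233, 245, 261, 273, 279, 288]

Fragment lengths:
  7→19: 12 bp
  19→35: 16 bp
  35→51: 16 bp
  51→69: 18 bp
  69→75: 6 bp
  75→83: 8 bp
  83→90: 7 bp
  90→99: 9 bp
  99→107: 8 bp
  107→114: 7 bp
  114→121: 7 bp
  121→126: 5 bp
  126→134: 8 bp
  134→143: 9 bp
  143→150: 7 bp
  150→159: 9 bp
  159→169: 10 bp
  169→201: 32 bp
  201→210: 9 bp
  210→218: 8 bp
  218→225: 7 bp
  225→233: 8 bp
  233→245: 12 bp
  245→261: 16 bp
  261→273: 12 bp
  273→279: 6 bp
  279→288: 9 bp
  288→7 (wrap): 298-288+7 = 17 bp

[5,6,6,7,7,7,7,7,8,8,8,8,8,9,9,9,9,9,10,12,12,12,16,16,16,17,18,32]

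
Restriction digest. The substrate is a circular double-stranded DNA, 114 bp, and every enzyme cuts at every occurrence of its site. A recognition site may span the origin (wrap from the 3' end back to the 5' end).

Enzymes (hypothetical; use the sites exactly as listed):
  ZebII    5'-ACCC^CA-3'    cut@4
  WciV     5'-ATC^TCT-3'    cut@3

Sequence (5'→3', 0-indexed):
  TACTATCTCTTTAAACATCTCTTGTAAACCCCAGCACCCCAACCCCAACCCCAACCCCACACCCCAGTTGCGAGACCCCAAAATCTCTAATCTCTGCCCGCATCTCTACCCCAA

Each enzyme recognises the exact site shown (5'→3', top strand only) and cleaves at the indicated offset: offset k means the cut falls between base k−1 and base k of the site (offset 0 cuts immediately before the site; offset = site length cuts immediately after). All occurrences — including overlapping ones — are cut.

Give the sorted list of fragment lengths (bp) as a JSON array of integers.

Scan for sites:
  ZebII (ACCCCA, off=4): starts [27, 35, 41, 47, 53, 60, 74, 107] → cuts [31, 39, 45, 51, 57, 64, 78, 111]
  WciV (ATCTCT, off=3): starts [4, 16, 82, 89, 101] → cuts [7, 19, 85, 92, 104]

All cut coordinates (distinct, sorted): [7, 19, 31, 39, 45, 51, 57, 64, 78, 85, 92, 104, 111]

Fragments:
  7→19: 12 bp
  19→31: 12 bp
  31→39: 8 bp
  39→45: 6 bp
  45→51: 6 bp
  51→57: 6 bp
  57→64: 7 bp
  64→78: 14 bp
  78→85: 7 bp
  85→92: 7 bp
  92→104: 12 bp
  104→111: 7 bp
  111→7 (wrap): 114-111+7 = 10 bp

[6,6,6,7,7,7,7,8,10,12,12,12,14]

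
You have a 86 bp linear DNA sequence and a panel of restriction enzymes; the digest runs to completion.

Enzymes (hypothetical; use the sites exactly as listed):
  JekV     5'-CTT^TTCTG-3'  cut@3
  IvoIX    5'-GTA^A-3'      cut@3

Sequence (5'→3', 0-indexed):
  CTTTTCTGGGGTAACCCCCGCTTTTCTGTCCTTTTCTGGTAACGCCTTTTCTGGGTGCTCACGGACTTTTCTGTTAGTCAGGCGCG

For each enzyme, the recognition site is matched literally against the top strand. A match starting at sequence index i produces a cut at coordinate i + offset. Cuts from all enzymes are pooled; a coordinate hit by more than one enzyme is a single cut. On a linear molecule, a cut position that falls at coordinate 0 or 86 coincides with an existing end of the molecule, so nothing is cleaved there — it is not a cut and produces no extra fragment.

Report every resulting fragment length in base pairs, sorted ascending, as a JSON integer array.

[3,7,8,10,10,10,18,20]

Per-enzyme occurrences:
  JekV (CTTTTCTG, off=3): starts [0, 20, 30, 45, 65] → cuts [3, 23, 33, 48, 68]
  IvoIX (GTAA, off=3): starts [10, 38] → cuts [13, 41]

All cut coordinates (distinct, sorted): [3, 13, 23, 33, 41, 48, 68]

Fragment lengths:
  [0,3): 3 bp
  [3,13): 10 bp
  [13,23): 10 bp
  [23,33): 10 bp
  [33,41): 8 bp
  [41,48): 7 bp
  [48,68): 20 bp
  [68,86): 18 bp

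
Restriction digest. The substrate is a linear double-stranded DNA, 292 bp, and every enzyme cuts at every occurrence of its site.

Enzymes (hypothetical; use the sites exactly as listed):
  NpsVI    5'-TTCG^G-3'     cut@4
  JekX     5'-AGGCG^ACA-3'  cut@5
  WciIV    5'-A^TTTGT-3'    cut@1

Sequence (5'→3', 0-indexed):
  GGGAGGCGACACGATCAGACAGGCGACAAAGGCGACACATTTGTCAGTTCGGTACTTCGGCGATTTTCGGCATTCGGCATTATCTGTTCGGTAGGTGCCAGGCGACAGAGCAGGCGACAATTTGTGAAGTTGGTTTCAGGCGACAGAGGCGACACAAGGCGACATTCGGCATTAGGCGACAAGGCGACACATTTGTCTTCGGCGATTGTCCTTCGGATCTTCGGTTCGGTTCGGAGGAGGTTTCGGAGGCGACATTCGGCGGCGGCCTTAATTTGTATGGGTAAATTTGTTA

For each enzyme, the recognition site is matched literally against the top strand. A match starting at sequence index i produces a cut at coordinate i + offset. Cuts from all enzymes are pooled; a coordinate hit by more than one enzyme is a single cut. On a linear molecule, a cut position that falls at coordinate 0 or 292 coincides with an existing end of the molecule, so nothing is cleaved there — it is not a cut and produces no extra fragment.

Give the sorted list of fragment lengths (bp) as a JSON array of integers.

[4,5,5,5,5,6,7,7,7,7,8,8,8,8,9,9,10,10,10,10,12,12,12,13,14,14,14,14,17,22]

Per-enzyme occurrences:
  NpsVI TTCGG/4: at [47, 55, 65, 72, 86, 164, 197, 211, 219, 224, 229, 241, 254] ⇒ [51, 59, 69, 76, 90, 168, 201, 215, 223, 228, 233, 245, 258]
  JekX AGGCGACA/5: at [3, 20, 29, 99, 111, 137, 146, 156, 173, 181, 246] ⇒ [8, 25, 34, 104, 116, 142, 151, 161, 178, 186, 251]
  WciIV ATTTGT/1: at [38, 119, 190, 270, 284] ⇒ [39, 120, 191, 271, 285]

All cut coordinates (distinct, sorted): [8, 25, 34, 39, 51, 59, 69, 76, 90, 104, 116, 120, 142, 151, 161, 168, 178, 186, 191, 201, 215, 223, 228, 233, 245, 251, 258, 271, 285]

Fragments:
  [0,8): 8 bp
  [8,25): 17 bp
  [25,34): 9 bp
  [34,39): 5 bp
  [39,51): 12 bp
  [51,59): 8 bp
  [59,69): 10 bp
  [69,76): 7 bp
  [76,90): 14 bp
  [90,104): 14 bp
  [104,116): 12 bp
  [116,120): 4 bp
  [120,142): 22 bp
  [142,151): 9 bp
  [151,161): 10 bp
  [161,168): 7 bp
  [168,178): 10 bp
  [178,186): 8 bp
  [186,191): 5 bp
  [191,201): 10 bp
  [201,215): 14 bp
  [215,223): 8 bp
  [223,228): 5 bp
  [228,233): 5 bp
  [233,245): 12 bp
  [245,251): 6 bp
  [251,258): 7 bp
  [258,271): 13 bp
  [271,285): 14 bp
  [285,292): 7 bp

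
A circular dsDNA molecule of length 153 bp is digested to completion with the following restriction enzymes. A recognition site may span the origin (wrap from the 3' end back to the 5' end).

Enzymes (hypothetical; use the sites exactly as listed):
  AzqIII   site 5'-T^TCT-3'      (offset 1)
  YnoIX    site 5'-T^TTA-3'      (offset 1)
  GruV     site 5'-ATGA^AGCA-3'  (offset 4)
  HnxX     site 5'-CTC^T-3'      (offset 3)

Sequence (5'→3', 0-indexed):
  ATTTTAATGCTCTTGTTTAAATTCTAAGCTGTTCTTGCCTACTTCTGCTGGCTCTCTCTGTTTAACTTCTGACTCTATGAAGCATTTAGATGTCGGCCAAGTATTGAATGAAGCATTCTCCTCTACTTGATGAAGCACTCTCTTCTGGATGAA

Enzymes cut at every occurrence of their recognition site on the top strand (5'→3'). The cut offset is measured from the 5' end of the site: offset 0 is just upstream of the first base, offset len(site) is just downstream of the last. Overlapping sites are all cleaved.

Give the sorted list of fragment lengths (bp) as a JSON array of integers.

[1,2,2,2,3,4,5,5,5,6,6,7,7,8,9,10,10,11,11,13,26]

Site scan:
  AzqIII (TTCT, off=1): starts [21, 31, 42, 66, 115, 142] → cuts [22, 32, 43, 67, 116, 143]
  YnoIX (TTTA, off=1): starts [2, 15, 60, 84] → cuts [3, 16, 61, 85]
  GruV (ATGAAGCA, off=4): starts [76, 107, 129] → cuts [80, 111, 133]
  HnxX (CTCT, off=3): starts [9, 51, 53, 55, 72, 120, 137, 139] → cuts [12, 54, 56, 58, 75, 123, 140, 142]

Pooled cuts: [3, 12, 16, 22, 32, 43, 54, 56, 58, 61, 67, 75, 80, 85, 111, 116, 123, 133, 140, 142, 143]

Fragments:
  3→12: 9 bp
  12→16: 4 bp
  16→22: 6 bp
  22→32: 10 bp
  32→43: 11 bp
  43→54: 11 bp
  54→56: 2 bp
  56→58: 2 bp
  58→61: 3 bp
  61→67: 6 bp
  67→75: 8 bp
  75→80: 5 bp
  80→85: 5 bp
  85→111: 26 bp
  111→116: 5 bp
  116→123: 7 bp
  123→133: 10 bp
  133→140: 7 bp
  140→142: 2 bp
  142→143: 1 bp
  143→3 (wrap): 153-143+3 = 13 bp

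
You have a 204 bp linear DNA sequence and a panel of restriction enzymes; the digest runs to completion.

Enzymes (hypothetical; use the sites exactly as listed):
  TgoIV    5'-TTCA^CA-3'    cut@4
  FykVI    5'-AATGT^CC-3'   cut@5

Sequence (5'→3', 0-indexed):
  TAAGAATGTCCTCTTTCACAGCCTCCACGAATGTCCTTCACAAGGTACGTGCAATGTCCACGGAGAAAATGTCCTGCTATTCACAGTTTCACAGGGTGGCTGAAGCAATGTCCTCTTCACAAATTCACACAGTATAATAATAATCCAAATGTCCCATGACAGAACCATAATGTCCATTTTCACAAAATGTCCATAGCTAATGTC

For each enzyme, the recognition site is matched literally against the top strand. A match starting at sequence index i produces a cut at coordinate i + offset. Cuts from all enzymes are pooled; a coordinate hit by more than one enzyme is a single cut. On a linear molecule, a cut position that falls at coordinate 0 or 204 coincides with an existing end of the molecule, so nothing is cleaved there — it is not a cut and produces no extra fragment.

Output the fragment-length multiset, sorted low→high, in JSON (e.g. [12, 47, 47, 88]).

Per-enzyme occurrences:
  TgoIV TTCACA/4: at [14, 36, 79, 87, 115, 123, 178] ⇒ [18, 40, 83, 91, 119, 127, 182]
  FykVI AATGTCC/5: at [4, 29, 52, 67, 106, 147, 168, 185] ⇒ [9, 34, 57, 72, 111, 152, 173, 190]

All cut coordinates (distinct, sorted): [9, 18, 34, 40, 57, 72, 83, 91, 111, 119, 127, 152, 173, 182, 190]

Fragments:
  [0,9): 9 bp
  [9,18): 9 bp
  [18,34): 16 bp
  [34,40): 6 bp
  [40,57): 17 bp
  [57,72): 15 bp
  [72,83): 11 bp
  [83,91): 8 bp
  [91,111): 20 bp
  [111,119): 8 bp
  [119,127): 8 bp
  [127,152): 25 bp
  [152,173): 21 bp
  [173,182): 9 bp
  [182,190): 8 bp
  [190,204): 14 bp

[6,8,8,8,8,9,9,9,11,14,15,16,17,20,21,25]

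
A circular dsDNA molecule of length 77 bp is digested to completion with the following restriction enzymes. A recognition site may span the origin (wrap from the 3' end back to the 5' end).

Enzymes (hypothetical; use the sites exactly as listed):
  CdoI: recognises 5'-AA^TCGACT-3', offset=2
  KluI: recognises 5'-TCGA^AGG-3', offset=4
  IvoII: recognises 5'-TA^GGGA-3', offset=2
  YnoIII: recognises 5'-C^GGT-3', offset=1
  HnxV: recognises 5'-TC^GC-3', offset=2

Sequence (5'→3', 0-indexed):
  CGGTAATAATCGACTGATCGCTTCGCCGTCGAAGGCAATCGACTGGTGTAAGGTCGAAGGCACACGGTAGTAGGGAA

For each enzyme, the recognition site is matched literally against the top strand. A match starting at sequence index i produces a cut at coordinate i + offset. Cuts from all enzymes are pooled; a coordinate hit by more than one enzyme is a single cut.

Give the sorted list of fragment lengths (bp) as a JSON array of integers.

Scan for sites:
  CdoI (AATCGACT, off=2): starts [7, 36] → cuts [9, 38]
  KluI (TCGAAGG, off=4): starts [28, 53] → cuts [32, 57]
  IvoII (TAGGGA, off=2): starts [70] → cuts [72]
  YnoIII (CGGT, off=1): starts [0, 64] → cuts [1, 65]
  HnxV (TCGC, off=2): starts [17, 22] → cuts [19, 24]

All cut coordinates (distinct, sorted): [1, 9, 19, 24, 32, 38, 57, 65, 72]

Fragments:
  1→9: 8 bp
  9→19: 10 bp
  19→24: 5 bp
  24→32: 8 bp
  32→38: 6 bp
  38→57: 19 bp
  57→65: 8 bp
  65→72: 7 bp
  72→1 (wrap): 77-72+1 = 6 bp

[5,6,6,7,8,8,8,10,19]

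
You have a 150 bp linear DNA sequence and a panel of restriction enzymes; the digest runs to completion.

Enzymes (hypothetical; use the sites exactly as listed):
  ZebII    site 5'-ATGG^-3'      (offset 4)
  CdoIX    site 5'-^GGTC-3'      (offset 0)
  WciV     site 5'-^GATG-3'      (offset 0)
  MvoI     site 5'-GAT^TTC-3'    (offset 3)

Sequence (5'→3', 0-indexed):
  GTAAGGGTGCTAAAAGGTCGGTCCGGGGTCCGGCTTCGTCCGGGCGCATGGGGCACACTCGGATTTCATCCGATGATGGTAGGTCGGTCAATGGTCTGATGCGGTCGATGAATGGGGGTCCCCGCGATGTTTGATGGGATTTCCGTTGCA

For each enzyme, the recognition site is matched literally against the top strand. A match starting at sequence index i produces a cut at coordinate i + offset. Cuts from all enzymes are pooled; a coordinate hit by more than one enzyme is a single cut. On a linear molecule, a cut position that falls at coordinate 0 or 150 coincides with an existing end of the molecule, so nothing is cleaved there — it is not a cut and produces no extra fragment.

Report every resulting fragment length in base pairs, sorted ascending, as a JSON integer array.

[1,2,2,3,3,3,4,4,4,5,5,5,7,7,7,7,9,9,10,13,15,25]

Scan for sites:
  ZebII (ATGG, off=4): starts [47, 75, 90, 111, 133] → cuts [51, 79, 94, 115, 137]
  CdoIX (GGTC, off=0): starts [15, 19, 26, 81, 85, 92, 102, 116] → cuts [15, 19, 26, 81, 85, 92, 102, 116]
  WciV (GATG, off=0): starts [71, 74, 97, 106, 125, 132] → cuts [71, 74, 97, 106, 125, 132]
  MvoI (GATTTC, off=3): starts [61, 137] → cuts [64, 140]

Pooled cuts: [15, 19, 26, 51, 64, 71, 74, 79, 81, 85, 92, 94, 97, 102, 106, 115, 116, 125, 132, 137, 140]

Fragments:
  [0,15): 15 bp
  [15,19): 4 bp
  [19,26): 7 bp
  [26,51): 25 bp
  [51,64): 13 bp
  [64,71): 7 bp
  [71,74): 3 bp
  [74,79): 5 bp
  [79,81): 2 bp
  [81,85): 4 bp
  [85,92): 7 bp
  [92,94): 2 bp
  [94,97): 3 bp
  [97,102): 5 bp
  [102,106): 4 bp
  [106,115): 9 bp
  [115,116): 1 bp
  [116,125): 9 bp
  [125,132): 7 bp
  [132,137): 5 bp
  [137,140): 3 bp
  [140,150): 10 bp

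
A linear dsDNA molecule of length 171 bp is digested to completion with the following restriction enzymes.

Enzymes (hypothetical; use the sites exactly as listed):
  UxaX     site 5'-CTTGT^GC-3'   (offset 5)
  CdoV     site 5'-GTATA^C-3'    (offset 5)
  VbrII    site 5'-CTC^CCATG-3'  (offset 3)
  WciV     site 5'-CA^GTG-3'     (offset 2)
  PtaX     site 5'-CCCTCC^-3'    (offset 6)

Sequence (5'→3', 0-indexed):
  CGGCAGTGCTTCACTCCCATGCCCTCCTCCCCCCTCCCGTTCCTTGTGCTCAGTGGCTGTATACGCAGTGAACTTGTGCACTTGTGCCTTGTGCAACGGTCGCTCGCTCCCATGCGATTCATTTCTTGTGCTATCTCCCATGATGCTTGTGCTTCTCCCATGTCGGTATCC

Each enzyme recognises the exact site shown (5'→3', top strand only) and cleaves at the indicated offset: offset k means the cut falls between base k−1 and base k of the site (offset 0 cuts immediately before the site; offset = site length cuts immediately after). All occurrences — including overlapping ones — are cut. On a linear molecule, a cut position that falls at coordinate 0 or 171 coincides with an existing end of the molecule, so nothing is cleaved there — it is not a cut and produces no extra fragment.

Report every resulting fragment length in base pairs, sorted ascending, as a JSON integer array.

Per-enzyme occurrences:
  UxaX CTTGTGC/5: at [42, 72, 80, 87, 124, 145] ⇒ [47, 77, 85, 92, 129, 150]
  CdoV GTATAC/5: at [58] ⇒ [63]
  VbrII CTCCCATG/3: at [13, 106, 134, 154] ⇒ [16, 109, 137, 157]
  WciV CAGTG/2: at [3, 50, 65] ⇒ [5, 52, 67]
  PtaX CCCTCC/6: at [21, 31] ⇒ [27, 37]

Pooled cuts: [5, 16, 27, 37, 47, 52, 63, 67, 77, 85, 92, 109, 129, 137, 150, 157]

Fragments:
  [0,5): 5 bp
  [5,16): 11 bp
  [16,27): 11 bp
  [27,37): 10 bp
  [37,47): 10 bp
  [47,52): 5 bp
  [52,63): 11 bp
  [63,67): 4 bp
  [67,77): 10 bp
  [77,85): 8 bp
  [85,92): 7 bp
  [92,109): 17 bp
  [109,129): 20 bp
  [129,137): 8 bp
  [137,150): 13 bp
  [150,157): 7 bp
  [157,171): 14 bp

[4,5,5,7,7,8,8,10,10,10,11,11,11,13,14,17,20]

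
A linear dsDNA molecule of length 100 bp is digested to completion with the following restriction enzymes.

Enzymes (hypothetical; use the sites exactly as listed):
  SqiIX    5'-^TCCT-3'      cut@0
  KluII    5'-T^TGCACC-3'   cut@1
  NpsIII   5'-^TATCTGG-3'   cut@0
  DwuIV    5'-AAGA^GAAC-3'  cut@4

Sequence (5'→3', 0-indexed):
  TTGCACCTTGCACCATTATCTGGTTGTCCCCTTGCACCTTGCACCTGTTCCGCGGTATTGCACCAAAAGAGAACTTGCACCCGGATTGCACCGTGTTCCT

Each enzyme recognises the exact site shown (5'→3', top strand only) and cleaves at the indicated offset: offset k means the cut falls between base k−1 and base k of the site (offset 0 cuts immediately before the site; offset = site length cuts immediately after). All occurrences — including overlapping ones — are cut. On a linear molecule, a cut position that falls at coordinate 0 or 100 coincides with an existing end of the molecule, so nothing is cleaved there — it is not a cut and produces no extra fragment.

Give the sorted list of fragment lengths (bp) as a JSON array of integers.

Scan for sites:
  SqiIX TCCT/0: at [96] ⇒ [96]
  KluII TTGCACC/1: at [0, 7, 31, 38, 57, 74, 85] ⇒ [1, 8, 32, 39, 58, 75, 86]
  NpsIII TATCTGG/0: at [16] ⇒ [16]
  DwuIV AAGAGAAC/4: at [66] ⇒ [70]

Pooled cuts: [1, 8, 16, 32, 39, 58, 70, 75, 86, 96]

Fragment lengths:
  [0,1): 1 bp
  [1,8): 7 bp
  [8,16): 8 bp
  [16,32): 16 bp
  [32,39): 7 bp
  [39,58): 19 bp
  [58,70): 12 bp
  [70,75): 5 bp
  [75,86): 11 bp
  [86,96): 10 bp
  [96,100): 4 bp

[1,4,5,7,7,8,10,11,12,16,19]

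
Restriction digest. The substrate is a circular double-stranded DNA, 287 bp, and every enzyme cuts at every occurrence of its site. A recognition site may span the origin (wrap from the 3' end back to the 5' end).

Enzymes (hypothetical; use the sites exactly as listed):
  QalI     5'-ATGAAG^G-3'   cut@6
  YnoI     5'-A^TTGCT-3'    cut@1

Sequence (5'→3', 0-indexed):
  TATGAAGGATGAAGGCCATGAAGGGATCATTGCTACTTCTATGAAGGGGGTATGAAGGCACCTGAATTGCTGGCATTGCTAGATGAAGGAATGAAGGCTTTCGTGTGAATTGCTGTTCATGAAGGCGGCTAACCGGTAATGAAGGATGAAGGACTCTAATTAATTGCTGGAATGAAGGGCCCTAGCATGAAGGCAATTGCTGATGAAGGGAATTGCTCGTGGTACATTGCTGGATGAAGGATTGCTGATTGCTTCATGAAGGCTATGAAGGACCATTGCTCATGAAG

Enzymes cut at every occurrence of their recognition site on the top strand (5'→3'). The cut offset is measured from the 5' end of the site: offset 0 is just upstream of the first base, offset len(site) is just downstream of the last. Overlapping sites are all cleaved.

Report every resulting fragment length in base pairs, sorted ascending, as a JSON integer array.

[2,4,4,5,6,7,7,7,8,9,9,9,9,11,12,12,13,13,13,13,14,14,15,15,17,19,20]

Per-enzyme occurrences:
  QalI ATGAAGG/6: at [1, 8, 17, 40, 51, 82, 90, 118, 138, 145, 171, 186, 202, 233, 255, 264] ⇒ [7, 14, 23, 46, 57, 88, 96, 124, 144, 151, 177, 192, 208, 239, 261, 270]
  YnoI ATTGCT/1: at [28, 65, 74, 108, 162, 195, 211, 225, 240, 247, 274] ⇒ [29, 66, 75, 109, 163, 196, 212, 226, 241, 248, 275]

Pooled cuts: [7, 14, 23, 29, 46, 57, 66, 75, 88, 96, 109, 124, 144, 151, 163, 177, 192, 196, 208, 212, 226, 239, 241, 248, 261, 270, 275]

Fragments:
  7→14: 7 bp
  14→23: 9 bp
  23→29: 6 bp
  29→46: 17 bp
  46→57: 11 bp
  57→66: 9 bp
  66→75: 9 bp
  75→88: 13 bp
  88→96: 8 bp
  96→109: 13 bp
  109→124: 15 bp
  124→144: 20 bp
  144→151: 7 bp
  151→163: 12 bp
  163→177: 14 bp
  177→192: 15 bp
  192→196: 4 bp
  196→208: 12 bp
  208→212: 4 bp
  212→226: 14 bp
  226→239: 13 bp
  239→241: 2 bp
  241→248: 7 bp
  248→261: 13 bp
  261→270: 9 bp
  270→275: 5 bp
  275→7 (wrap): 287-275+7 = 19 bp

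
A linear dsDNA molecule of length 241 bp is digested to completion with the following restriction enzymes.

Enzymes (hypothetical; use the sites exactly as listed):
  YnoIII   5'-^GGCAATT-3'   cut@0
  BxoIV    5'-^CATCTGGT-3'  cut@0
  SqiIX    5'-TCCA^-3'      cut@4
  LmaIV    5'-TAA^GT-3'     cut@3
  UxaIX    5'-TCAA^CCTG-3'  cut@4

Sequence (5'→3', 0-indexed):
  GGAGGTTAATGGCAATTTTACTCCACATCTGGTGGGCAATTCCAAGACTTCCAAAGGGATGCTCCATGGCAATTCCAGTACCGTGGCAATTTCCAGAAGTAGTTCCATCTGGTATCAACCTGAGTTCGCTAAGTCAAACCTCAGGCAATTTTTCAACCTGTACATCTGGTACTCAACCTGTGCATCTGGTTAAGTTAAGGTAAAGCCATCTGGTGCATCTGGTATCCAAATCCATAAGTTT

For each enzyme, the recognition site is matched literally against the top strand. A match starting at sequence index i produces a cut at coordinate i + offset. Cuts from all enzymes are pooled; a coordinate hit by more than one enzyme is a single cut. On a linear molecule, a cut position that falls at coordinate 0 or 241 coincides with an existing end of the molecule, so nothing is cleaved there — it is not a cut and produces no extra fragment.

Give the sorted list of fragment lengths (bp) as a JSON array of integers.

[1,2,3,4,6,6,6,7,9,9,9,10,10,10,10,11,11,11,11,13,13,13,13,14,14,15]

Per-enzyme occurrences:
  YnoIII GGCAATT/0: at [10, 34, 67, 84, 143] ⇒ [10, 34, 67, 84, 143]
  BxoIV CATCTGGT/0: at [25, 105, 162, 182, 206, 215] ⇒ [25, 105, 162, 182, 206, 215]
  SqiIX TCCA/4: at [21, 40, 49, 62, 73, 91, 103, 224, 230] ⇒ [25, 44, 53, 66, 77, 95, 107, 228, 234]
  LmaIV TAAGT/3: at [129, 190, 234] ⇒ [132, 193, 237]
  UxaIX TCAACCTG/4: at [114, 152, 172] ⇒ [118, 156, 176]

All cut coordinates (distinct, sorted): [10, 25, 34, 44, 53, 66, 67, 77, 84, 95, 105, 107, 118, 132, 143, 156, 162, 176, 182, 193, 206, 215, 228, 234, 237]

Fragment lengths:
  [0,10): 10 bp
  [10,25): 15 bp
  [25,34): 9 bp
  [34,44): 10 bp
  [44,53): 9 bp
  [53,66): 13 bp
  [66,67): 1 bp
  [67,77): 10 bp
  [77,84): 7 bp
  [84,95): 11 bp
  [95,105): 10 bp
  [105,107): 2 bp
  [107,118): 11 bp
  [118,132): 14 bp
  [132,143): 11 bp
  [143,156): 13 bp
  [156,162): 6 bp
  [162,176): 14 bp
  [176,182): 6 bp
  [182,193): 11 bp
  [193,206): 13 bp
  [206,215): 9 bp
  [215,228): 13 bp
  [228,234): 6 bp
  [234,237): 3 bp
  [237,241): 4 bp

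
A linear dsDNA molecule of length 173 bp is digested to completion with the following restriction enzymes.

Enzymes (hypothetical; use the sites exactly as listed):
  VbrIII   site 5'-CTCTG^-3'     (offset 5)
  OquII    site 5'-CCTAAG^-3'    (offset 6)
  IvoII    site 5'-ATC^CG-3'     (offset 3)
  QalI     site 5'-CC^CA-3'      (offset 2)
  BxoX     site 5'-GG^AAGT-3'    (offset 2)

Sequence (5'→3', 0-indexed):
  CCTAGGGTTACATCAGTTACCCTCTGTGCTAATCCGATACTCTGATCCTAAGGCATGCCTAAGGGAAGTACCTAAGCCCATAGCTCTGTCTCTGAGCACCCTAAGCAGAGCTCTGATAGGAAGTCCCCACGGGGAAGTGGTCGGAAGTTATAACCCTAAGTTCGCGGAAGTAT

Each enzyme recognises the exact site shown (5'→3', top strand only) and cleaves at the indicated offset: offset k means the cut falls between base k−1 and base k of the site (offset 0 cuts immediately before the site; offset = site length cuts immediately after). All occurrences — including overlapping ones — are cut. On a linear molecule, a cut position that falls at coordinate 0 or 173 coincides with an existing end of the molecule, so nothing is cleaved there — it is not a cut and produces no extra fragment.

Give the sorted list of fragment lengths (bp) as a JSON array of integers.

[2,2,5,6,6,7,7,7,8,8,10,10,10,10,11,11,11,16,26]

Site scan:
  VbrIII (CTCTG, off=5): starts [21, 39, 83, 89, 110] → cuts [26, 44, 88, 94, 115]
  OquII (CCTAAG, off=6): starts [46, 57, 70, 99, 154] → cuts [52, 63, 76, 105, 160]
  IvoII (ATCCG, off=3): starts [31] → cuts [34]
  QalI (CCCA, off=2): starts [76, 125] → cuts [78, 127]
  BxoX (GGAAGT, off=2): starts [63, 118, 132, 142, 165] → cuts [65, 120, 134, 144, 167]

Pooled cuts: [26, 34, 44, 52, 63, 65, 76, 78, 88, 94, 105, 115, 120, 127, 134, 144, 160, 167]

Fragment lengths:
  [0,26): 26 bp
  [26,34): 8 bp
  [34,44): 10 bp
  [44,52): 8 bp
  [52,63): 11 bp
  [63,65): 2 bp
  [65,76): 11 bp
  [76,78): 2 bp
  [78,88): 10 bp
  [88,94): 6 bp
  [94,105): 11 bp
  [105,115): 10 bp
  [115,120): 5 bp
  [120,127): 7 bp
  [127,134): 7 bp
  [134,144): 10 bp
  [144,160): 16 bp
  [160,167): 7 bp
  [167,173): 6 bp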